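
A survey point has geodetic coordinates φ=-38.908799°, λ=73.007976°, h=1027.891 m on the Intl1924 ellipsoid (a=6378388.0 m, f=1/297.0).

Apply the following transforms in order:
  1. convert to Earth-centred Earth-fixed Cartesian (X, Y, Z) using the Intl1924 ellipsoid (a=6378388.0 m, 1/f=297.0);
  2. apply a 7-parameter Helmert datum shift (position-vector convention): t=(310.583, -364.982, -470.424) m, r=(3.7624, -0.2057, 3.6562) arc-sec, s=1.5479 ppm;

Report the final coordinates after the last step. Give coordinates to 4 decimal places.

X=1452867.4981 m, Y=4753462.3819 m, Z=-3985543.2716 m

start: φ=-38.908799°, λ=73.007976°, h=1027.891 m
→ ECEF (a=6378388.000, f=1/297.0): X=1452634.9558, Y=4753721.5647, Z=-3985154.8386
→ Helmert 7p (PV): X=1452867.4981, Y=4753462.3819, Z=-3985543.2716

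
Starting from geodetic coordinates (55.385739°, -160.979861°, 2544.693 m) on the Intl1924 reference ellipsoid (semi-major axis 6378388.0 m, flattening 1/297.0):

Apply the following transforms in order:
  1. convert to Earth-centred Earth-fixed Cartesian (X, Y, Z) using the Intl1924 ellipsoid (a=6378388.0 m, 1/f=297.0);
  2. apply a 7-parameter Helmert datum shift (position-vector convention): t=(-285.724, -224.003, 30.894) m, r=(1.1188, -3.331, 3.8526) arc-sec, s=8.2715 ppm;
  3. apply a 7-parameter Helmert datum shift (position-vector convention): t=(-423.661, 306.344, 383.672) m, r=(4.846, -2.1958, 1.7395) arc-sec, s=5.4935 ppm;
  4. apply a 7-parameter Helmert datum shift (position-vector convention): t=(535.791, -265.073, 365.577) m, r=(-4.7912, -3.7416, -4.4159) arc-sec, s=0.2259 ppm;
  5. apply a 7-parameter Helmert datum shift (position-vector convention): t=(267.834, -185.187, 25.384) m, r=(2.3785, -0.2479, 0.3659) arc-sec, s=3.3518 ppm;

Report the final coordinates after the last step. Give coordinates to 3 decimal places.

X=-3434810.291 m, Y=-1184486.647 m, Z=5228814.829 m

start: φ=55.385739°, λ=-160.979861°, h=2544.693 m
→ ECEF (a=6378388.000, f=1/297.0): X=-3434612.5998, Y=-1183982.4929, Z=5228097.5075
→ Helmert 7p (PV): X=-3434989.0487, Y=-1184308.7992, Z=5228109.7571
→ Helmert 7p (PV): X=-3435477.2484, Y=-1184160.7600, Z=5228457.7578
→ Helmert 7p (PV): X=-3435062.4282, Y=-1184231.1021, Z=5228789.7032
→ Helmert 7p (PV): X=-3434810.2914, Y=-1184486.6469, Z=5228814.8289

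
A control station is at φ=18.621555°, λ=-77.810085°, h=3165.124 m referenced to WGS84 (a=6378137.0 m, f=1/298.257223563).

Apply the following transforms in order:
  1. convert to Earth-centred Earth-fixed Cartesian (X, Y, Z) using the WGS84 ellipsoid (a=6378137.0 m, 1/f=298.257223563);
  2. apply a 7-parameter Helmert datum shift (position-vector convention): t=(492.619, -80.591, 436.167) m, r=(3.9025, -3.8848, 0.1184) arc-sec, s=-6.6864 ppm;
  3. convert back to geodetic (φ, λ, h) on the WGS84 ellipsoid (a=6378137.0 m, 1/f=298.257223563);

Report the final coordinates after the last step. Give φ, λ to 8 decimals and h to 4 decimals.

start: φ=18.621555°, λ=-77.810085°, h=3165.124 m
→ ECEF (a=6378137.000, f=1/298.257223563): X=1277325.1388, Y=-5912901.3212, Z=2024707.6032
→ Helmert 7p (PV): X=1277774.4780, Y=-5912979.9499, Z=2025042.4187
→ geod (Bowring, a=6378137.000): φ=18.62392476°, λ=-77.80608241°, h=3434.7998 m

φ=18.62392476°, λ=-77.80608241°, h=3434.7998 m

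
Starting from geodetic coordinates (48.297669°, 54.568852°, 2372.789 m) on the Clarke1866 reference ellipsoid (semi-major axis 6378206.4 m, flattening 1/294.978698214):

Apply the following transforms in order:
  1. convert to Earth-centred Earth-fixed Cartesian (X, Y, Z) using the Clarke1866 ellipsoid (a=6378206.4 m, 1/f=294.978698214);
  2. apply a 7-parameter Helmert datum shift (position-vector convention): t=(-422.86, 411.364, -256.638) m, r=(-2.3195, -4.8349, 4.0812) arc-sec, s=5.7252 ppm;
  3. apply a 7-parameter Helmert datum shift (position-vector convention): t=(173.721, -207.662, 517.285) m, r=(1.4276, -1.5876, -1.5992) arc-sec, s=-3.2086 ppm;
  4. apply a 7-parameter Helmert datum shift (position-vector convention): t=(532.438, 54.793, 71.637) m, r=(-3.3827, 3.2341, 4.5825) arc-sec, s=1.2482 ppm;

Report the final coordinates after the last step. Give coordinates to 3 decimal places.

start: φ=48.297669°, λ=54.568852°, h=2372.789 m
→ ECEF (a=6378206.400, f=1/294.978698214): X=2465437.4298, Y=3465216.4007, Z=4740526.9476
→ Helmert 7p (PV): X=2464849.0012, Y=3465749.6945, Z=4740316.2734
→ Helmert 7p (PV): X=2465005.1982, Y=3465478.9934, Z=4740861.3074
→ Helmert 7p (PV): X=2465538.0556, Y=3465670.6254, Z=4740843.3790

X=2465538.056 m, Y=3465670.625 m, Z=4740843.379 m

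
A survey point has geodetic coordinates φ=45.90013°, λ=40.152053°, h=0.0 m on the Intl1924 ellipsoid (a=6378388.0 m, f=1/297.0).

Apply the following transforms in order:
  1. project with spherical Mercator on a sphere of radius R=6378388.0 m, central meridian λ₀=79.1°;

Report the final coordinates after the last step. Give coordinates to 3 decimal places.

start: φ=45.900130°, λ=40.152053°, h=0.000 m
→ merc (R=6378388.0, λ₀=79.1°): E=-4335836.2497, N=5764586.2470

E=-4335836.250 m, N=5764586.247 m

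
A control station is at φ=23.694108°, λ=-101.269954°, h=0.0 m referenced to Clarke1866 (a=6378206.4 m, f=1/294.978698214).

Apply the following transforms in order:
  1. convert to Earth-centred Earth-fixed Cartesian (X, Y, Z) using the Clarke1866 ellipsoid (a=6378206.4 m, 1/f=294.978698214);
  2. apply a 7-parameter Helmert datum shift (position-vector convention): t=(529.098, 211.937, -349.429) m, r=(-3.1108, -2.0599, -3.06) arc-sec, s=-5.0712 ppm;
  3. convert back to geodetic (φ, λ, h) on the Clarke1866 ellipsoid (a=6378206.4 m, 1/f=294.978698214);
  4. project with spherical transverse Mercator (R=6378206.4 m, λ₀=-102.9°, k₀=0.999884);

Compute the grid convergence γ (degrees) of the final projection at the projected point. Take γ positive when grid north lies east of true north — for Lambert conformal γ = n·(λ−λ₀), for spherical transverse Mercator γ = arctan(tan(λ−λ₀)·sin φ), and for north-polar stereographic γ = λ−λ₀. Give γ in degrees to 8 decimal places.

start: φ=23.694108°, λ=-101.269954°, h=0.000 m
→ ECEF (a=6378206.400, f=1/294.978698214): X=-1142053.7344, Y=-5731059.9577, Z=2547148.9561
→ Helmert 7p (PV): X=-1141629.3038, Y=-5730763.5999, Z=2546861.6378
→ geod (Bowring, a=6378206.400): φ=23.69308783°, λ=-101.26644049°, h=-457.5471 m
→ into tm (λ₀=-102.9°): φ=23.69308783°, λ−λ₀=1.63355951°
convergence γ = 0.65657434°

0.65657434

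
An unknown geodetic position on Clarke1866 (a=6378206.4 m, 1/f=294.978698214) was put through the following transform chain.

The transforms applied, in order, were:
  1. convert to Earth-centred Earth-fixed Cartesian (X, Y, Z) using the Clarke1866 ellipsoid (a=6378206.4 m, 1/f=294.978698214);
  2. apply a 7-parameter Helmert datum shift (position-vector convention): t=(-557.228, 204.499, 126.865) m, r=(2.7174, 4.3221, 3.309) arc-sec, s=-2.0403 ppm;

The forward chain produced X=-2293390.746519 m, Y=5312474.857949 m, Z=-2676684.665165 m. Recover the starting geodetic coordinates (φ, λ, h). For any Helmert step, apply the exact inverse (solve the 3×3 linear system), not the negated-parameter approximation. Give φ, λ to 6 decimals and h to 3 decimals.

φ=-24.976889°, λ=113.344261°, h=791.657 m

start: X=-2293390.7465, Y=5312474.8579, Z=-2676684.6652 m
→ Helmert⁻¹: X=-2292696.8815, Y=5312282.7113, Z=-2676935.0189
→ geod (Bowring, a=6378206.400): φ=-24.97688900°, λ=113.34426100°, h=791.6570 m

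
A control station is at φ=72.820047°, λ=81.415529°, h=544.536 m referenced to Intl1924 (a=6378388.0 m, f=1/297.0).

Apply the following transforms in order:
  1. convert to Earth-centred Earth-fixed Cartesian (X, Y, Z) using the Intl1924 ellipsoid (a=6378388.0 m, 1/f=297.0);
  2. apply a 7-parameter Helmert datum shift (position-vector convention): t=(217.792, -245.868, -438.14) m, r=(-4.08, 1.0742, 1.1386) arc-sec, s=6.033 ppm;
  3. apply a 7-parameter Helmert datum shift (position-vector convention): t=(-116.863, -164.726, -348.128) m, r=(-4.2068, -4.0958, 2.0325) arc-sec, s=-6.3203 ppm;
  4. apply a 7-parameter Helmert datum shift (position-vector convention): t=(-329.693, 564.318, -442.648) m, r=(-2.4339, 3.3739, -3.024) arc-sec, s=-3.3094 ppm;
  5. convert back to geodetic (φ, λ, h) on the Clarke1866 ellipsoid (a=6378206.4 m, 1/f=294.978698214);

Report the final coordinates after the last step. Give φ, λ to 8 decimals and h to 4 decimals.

start: φ=72.820047°, λ=81.415529°, h=544.536 m
→ ECEF (a=6378388.000, f=1/297.0): X=282111.7919, Y=1868802.8689, Z=6072005.6905
→ Helmert 7p (PV): X=282352.5922, Y=1868689.9401, Z=6071565.7478
→ Helmert 7p (PV): X=282094.9687, Y=1868640.0153, Z=6071146.7404
→ Helmert 7p (PV): X=281891.0440, Y=1869265.6521, Z=6070657.3366
→ geod (Bowring, a=6378206.400): φ=72.81358567°, λ=81.42423833°, h=-302.8588 m

φ=72.81358567°, λ=81.42423833°, h=-302.8588 m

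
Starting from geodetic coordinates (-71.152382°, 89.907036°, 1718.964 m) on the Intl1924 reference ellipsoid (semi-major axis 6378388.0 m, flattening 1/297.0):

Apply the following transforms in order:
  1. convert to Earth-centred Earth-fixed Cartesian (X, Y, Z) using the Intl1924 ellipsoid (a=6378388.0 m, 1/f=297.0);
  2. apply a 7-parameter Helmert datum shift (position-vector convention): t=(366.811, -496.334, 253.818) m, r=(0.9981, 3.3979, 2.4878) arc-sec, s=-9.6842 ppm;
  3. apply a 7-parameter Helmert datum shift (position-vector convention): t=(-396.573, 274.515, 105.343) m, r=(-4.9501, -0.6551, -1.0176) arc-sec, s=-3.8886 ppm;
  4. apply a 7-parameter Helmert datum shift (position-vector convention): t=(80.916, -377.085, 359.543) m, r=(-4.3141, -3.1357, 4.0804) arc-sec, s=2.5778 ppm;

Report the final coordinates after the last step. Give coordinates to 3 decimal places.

X=3361.257 m, Y=2066474.653 m, Z=-6014862.519 m

start: φ=-71.152382°, λ=89.907036°, h=1718.964 m
→ ECEF (a=6378388.000, f=1/297.0): X=3354.3153, Y=2067337.2589, Z=-6015564.5391
→ Helmert 7p (PV): X=3597.0631, Y=2066850.0534, Z=-6015242.5169
→ Helmert 7p (PV): X=3229.7773, Y=2066972.1557, Z=-6015163.3732
→ Helmert 7p (PV): X=3361.2565, Y=2066474.6533, Z=-6014862.5185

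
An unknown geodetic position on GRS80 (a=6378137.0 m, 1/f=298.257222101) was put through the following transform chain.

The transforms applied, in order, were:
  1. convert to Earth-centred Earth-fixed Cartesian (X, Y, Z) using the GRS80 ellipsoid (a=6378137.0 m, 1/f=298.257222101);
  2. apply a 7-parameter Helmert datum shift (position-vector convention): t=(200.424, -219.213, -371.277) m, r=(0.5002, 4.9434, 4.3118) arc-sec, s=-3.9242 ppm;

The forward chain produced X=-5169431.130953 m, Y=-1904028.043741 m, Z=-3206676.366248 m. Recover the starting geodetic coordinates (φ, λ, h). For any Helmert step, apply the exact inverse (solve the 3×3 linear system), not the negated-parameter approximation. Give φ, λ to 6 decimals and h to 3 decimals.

φ=-30.368516°, λ=-159.783718°, h=1483.977 m

start: X=-5169431.1310, Y=-1904028.0437, Z=-3206676.3662 m
→ Helmert⁻¹: X=-5169614.7910, Y=-1903716.0108, Z=-3206436.9513
→ geod (Bowring, a=6378137.000): φ=-30.36851600°, λ=-159.78371800°, h=1483.9770 m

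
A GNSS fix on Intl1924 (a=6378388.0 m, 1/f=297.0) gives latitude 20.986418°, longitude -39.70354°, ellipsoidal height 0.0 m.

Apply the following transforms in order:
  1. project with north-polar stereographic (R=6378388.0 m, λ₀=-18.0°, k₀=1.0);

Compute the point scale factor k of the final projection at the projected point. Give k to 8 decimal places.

1.47259504

start: φ=20.986418°, λ=-39.703540°, h=0.000 m
→ into stereo (λ₀=-18.0°): φ=20.98641800°, λ−λ₀=-21.70354000°
scale k = 1.47259504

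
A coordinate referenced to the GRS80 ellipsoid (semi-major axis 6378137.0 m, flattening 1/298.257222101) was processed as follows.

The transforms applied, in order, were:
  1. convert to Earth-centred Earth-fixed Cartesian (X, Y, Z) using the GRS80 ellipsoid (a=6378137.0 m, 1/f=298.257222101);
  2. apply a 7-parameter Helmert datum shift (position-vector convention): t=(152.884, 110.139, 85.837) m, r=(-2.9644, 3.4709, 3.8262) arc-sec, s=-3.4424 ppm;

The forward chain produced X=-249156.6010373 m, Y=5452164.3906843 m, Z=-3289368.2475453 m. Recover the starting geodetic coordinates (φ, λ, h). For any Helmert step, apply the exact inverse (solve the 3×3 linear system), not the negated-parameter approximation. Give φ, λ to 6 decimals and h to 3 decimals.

φ=-31.247519°, λ=92.616510°, h=10.096 m

start: X=-249156.6010, Y=5452164.3907, Z=-3289368.2475 m
→ Helmert⁻¹: X=-249153.8548, Y=5452124.9162, Z=-3289391.2439
→ geod (Bowring, a=6378137.000): φ=-31.24751900°, λ=92.61651000°, h=10.0960 m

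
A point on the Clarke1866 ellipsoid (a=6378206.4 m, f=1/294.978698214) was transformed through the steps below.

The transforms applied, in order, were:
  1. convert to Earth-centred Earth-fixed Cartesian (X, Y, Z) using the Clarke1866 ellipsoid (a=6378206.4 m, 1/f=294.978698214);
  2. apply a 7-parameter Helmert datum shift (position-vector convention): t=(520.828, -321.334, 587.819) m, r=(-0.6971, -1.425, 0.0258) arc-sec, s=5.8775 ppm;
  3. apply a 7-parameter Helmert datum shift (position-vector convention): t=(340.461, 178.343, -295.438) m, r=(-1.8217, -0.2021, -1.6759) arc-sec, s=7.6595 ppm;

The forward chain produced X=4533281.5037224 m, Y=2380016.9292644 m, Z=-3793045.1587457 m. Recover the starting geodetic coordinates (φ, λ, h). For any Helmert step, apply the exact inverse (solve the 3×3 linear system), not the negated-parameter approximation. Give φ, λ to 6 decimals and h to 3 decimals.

start: X=4533281.5037, Y=2380016.9293, Z=-3793045.1587 m
→ Helmert⁻¹: X=4532883.2702, Y=2379890.6843, Z=-3792704.0929
→ Helmert⁻¹: X=4532309.8948, Y=2380210.2817, Z=-3793292.8846
→ geod (Bowring, a=6378206.400): φ=-36.72395500°, λ=27.70688100°, h=1005.7570 m

φ=-36.723955°, λ=27.706881°, h=1005.757 m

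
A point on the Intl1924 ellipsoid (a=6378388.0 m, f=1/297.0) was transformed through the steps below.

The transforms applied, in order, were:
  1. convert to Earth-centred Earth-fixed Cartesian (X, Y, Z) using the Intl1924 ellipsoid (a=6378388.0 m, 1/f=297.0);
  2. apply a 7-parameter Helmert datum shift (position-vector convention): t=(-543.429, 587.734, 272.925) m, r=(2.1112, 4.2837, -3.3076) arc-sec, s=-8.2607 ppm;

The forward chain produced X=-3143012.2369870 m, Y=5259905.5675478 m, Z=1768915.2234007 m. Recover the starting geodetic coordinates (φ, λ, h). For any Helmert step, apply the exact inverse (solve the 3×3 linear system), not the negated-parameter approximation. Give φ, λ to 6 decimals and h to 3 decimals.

start: X=-3143012.2370, Y=5259905.5675, Z=1768915.2234 m
→ Helmert⁻¹: X=-3142615.8331, Y=5259328.9872, Z=1768537.8117
→ geod (Bowring, a=6378388.000): φ=16.20460100°, λ=120.85965600°, h=128.3020 m

φ=16.204601°, λ=120.859656°, h=128.302 m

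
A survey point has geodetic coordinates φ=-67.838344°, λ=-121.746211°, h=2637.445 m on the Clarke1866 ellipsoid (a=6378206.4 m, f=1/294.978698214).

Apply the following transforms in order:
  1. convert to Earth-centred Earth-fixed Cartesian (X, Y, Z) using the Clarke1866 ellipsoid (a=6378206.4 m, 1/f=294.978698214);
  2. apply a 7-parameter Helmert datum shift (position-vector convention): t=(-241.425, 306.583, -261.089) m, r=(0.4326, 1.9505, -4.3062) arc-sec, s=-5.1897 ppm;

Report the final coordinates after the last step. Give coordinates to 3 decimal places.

X=-1270479.797 m, Y=-2052481.053 m, Z=-5886793.142 m

start: φ=-67.838344°, λ=-121.746211°, h=2637.445 m
→ ECEF (a=6378206.400, f=1/294.978698214): X=-1270146.4422, Y=-2052837.1523, Z=-5886570.3082
→ Helmert 7p (PV): X=-1270479.7974, Y=-2052481.0531, Z=-5886793.1422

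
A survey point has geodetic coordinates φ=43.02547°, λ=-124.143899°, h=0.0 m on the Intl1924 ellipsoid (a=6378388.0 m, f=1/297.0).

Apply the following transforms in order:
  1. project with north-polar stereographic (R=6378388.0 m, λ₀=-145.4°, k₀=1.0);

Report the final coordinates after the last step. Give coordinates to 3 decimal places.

E=2009701.081 m, N=-5166309.123 m

start: φ=43.025470°, λ=-124.143899°, h=0.000 m
→ stereo (R=6378388.0, λ₀=-145.4°): E=2009701.0812, N=-5166309.1231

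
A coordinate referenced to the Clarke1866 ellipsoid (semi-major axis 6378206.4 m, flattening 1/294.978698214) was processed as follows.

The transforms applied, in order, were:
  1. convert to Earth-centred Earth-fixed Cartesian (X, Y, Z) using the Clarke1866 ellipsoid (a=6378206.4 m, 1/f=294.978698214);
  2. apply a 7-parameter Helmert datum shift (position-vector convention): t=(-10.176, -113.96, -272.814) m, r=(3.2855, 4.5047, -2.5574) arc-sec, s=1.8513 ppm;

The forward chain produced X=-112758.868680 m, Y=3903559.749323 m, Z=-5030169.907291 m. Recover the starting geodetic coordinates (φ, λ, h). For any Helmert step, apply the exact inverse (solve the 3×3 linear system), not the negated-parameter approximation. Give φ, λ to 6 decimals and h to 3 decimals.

start: X=-112758.8687, Y=3903559.7493, Z=-5030169.9073 m
→ Helmert⁻¹: X=-112687.0319, Y=3903584.9654, Z=-5029952.4209
→ geod (Bowring, a=6378206.400): φ=-52.36278800°, λ=91.65353100°, h=3284.2560 m

φ=-52.362788°, λ=91.653531°, h=3284.256 m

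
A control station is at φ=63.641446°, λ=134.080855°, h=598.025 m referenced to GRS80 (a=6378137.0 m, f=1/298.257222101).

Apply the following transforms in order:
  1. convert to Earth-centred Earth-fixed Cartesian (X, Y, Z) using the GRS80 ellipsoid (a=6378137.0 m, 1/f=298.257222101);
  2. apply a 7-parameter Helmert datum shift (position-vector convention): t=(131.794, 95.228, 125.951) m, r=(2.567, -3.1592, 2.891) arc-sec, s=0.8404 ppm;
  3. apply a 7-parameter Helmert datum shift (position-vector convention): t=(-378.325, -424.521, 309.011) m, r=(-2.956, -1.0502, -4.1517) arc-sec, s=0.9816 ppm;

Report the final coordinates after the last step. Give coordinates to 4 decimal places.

start: φ=63.641446°, λ=134.080855°, h=598.025 m
→ ECEF (a=6378137.000, f=1/298.257222101): X=-1975514.0390, Y=2039935.8402, Z=5692616.9534
→ Helmert 7p (PV): X=-1975499.6864, Y=2039934.2482, Z=5692742.8184
→ Helmert 7p (PV): X=-1975867.8754, Y=2039633.0758, Z=5693018.1246

X=-1975867.8754 m, Y=2039633.0758 m, Z=5693018.1246 m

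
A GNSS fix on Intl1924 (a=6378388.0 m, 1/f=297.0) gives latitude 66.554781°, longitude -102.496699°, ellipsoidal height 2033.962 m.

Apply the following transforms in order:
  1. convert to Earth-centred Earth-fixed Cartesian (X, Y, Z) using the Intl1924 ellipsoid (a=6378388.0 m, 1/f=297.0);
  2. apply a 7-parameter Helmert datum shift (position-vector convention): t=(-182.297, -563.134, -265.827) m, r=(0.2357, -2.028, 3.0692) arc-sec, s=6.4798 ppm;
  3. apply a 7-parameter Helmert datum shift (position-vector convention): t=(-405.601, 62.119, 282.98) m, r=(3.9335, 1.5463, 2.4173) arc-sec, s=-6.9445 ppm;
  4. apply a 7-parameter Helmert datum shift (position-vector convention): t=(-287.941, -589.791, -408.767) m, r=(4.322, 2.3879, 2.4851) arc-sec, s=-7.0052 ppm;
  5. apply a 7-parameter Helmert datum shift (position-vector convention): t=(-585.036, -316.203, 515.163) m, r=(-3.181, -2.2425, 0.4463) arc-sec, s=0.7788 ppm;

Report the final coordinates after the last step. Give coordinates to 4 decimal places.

X=-552234.5116 m, Y=-2487051.3608 m, Z=5830854.9302 m

start: φ=66.554781°, λ=-102.496699°, h=2033.962 m
→ ECEF (a=6378388.000, f=1/297.0): X=-550869.2756, Y=-2485488.3844, Z=5830835.2840
→ Helmert 7p (PV): X=-551075.4874, Y=-2486082.4837, Z=5830598.9832
→ Helmert 7p (PV): X=-551404.4164, Y=-2486120.7480, Z=5830798.1942
→ Helmert 7p (PV): X=-551591.0400, Y=-2486821.9422, Z=5830302.8719
→ Helmert 7p (PV): X=-552234.5116, Y=-2487051.3608, Z=5830854.9302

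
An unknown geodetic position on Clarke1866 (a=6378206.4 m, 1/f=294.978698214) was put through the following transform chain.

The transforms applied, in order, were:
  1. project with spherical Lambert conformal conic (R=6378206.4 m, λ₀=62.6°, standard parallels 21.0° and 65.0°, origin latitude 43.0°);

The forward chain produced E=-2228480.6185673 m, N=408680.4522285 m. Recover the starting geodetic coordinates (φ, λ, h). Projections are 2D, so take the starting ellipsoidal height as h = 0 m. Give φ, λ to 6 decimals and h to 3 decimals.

start: E=-2228480.6186, N=408680.4522 m
→ lcc⁻¹: φ=42.92824600°, λ=32.40399300°

φ=42.928246°, λ=32.403993°, h=0.000 m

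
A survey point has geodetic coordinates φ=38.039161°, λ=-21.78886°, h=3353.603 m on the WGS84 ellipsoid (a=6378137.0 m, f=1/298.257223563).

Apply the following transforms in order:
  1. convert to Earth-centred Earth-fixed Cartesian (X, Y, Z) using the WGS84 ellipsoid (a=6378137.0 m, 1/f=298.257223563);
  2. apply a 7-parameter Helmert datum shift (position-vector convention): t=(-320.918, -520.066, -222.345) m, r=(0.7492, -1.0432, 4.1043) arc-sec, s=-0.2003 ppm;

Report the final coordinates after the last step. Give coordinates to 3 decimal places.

X=4672564.655 m, Y=-1868401.410 m, Z=3910728.548 m

start: φ=38.039161°, λ=-21.788860°, h=3353.603 m
→ ECEF (a=6378137.000, f=1/298.257223563): X=4672869.1200, Y=-1867960.4945, Z=3910934.8273
→ Helmert 7p (PV): X=4672564.6552, Y=-1868401.4100, Z=3910728.5475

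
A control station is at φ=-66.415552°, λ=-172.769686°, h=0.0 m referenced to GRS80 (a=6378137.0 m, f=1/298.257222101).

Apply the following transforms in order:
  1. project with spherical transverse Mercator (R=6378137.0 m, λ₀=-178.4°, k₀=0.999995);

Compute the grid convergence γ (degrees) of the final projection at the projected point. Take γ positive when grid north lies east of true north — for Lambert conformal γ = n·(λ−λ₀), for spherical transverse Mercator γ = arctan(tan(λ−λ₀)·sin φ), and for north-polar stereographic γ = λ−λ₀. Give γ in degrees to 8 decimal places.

start: φ=-66.415552°, λ=-172.769686°, h=0.000 m
→ into tm (λ₀=-178.4°): φ=-66.41555200°, λ−λ₀=5.63031400°
convergence γ = -5.16267769°

-5.16267769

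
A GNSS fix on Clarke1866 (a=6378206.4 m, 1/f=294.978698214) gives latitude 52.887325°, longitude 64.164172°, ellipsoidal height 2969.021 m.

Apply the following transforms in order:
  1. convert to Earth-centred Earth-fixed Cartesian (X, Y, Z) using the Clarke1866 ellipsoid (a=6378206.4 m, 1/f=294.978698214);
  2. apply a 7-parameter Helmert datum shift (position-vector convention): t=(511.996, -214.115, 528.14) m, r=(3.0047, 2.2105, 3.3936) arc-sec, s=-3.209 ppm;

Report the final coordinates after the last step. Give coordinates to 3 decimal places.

X=1682063.411 m, Y=3472658.021 m, Z=5065696.136 m

start: φ=52.887325°, λ=64.164172°, h=2969.021 m
→ ECEF (a=6378206.400, f=1/294.978698214): X=1681559.6675, Y=3472929.3991, Z=5065151.6803
→ Helmert 7p (PV): X=1682063.4107, Y=3472658.0207, Z=5065696.1360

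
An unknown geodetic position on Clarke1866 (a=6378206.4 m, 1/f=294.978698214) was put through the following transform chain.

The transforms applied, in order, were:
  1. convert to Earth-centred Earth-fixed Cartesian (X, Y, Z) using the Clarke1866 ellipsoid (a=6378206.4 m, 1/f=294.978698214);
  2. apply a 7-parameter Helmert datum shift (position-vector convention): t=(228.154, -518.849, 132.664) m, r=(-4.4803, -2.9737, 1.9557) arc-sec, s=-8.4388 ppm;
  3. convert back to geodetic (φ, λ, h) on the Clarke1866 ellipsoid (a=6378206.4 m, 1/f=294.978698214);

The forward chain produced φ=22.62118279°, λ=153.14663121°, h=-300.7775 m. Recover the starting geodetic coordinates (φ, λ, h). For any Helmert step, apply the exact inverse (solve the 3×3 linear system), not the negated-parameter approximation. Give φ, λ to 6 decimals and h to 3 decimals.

start: φ=22.621183°, λ=153.146631°, h=-300.778 m
→ ECEF (a=6378206.400, f=1/294.978698214): X=-5255025.0716, Y=2660650.9024, Z=2437791.4982
→ Helmert⁻¹: X=-5255237.1963, Y=2661189.0842, Z=2437812.9735
→ geod (Bowring, a=6378206.400): φ=22.61986000°, λ=153.14289300°, h=106.5860 m

φ=22.619860°, λ=153.142893°, h=106.586 m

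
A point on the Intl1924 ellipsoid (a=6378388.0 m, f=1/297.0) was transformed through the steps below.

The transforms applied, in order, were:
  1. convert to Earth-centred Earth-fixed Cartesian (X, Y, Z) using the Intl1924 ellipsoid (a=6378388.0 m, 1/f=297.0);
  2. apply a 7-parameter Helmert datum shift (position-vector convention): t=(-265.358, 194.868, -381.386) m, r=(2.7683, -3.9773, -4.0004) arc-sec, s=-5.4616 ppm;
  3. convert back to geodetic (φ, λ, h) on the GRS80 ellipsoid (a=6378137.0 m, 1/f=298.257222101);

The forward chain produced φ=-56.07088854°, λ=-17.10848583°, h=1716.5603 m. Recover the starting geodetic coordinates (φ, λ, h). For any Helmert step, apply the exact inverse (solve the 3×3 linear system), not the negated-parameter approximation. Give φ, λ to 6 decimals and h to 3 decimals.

start: φ=-56.070889°, λ=-17.108486°, h=1716.560 m
→ ECEF (a=6378137.000, f=1/298.257222101): X=3411312.9123, Y=-1050009.9601, Z=-5270276.1229
→ Helmert⁻¹: X=3411515.6532, Y=-1050215.1282, Z=-5269975.2066
→ geod (Bowring, a=6378388.000): φ=-56.06824800°, λ=-17.11067600°, h=1420.5710 m

φ=-56.068248°, λ=-17.110676°, h=1420.571 m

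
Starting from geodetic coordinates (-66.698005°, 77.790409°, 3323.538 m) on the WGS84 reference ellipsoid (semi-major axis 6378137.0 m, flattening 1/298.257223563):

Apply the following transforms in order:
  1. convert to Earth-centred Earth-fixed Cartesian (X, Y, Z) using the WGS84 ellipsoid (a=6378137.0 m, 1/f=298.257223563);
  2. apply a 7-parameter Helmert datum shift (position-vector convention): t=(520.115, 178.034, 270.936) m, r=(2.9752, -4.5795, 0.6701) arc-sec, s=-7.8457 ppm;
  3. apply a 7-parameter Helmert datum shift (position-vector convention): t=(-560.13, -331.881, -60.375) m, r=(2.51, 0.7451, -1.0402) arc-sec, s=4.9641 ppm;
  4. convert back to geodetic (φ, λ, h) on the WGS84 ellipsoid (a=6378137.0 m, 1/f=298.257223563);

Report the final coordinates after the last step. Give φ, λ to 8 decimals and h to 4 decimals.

φ=-66.69685969°, λ=77.78879717°, h=3048.5175 m

start: φ=-66.698005°, λ=77.790409°, h=3323.538 m
→ ECEF (a=6378137.000, f=1/298.257223563): X=535386.2911, Y=2474254.4054, Z=-5838224.9574
→ Helmert 7p (PV): X=536023.7870, Y=2474498.9774, Z=-5837860.6411
→ Helmert 7p (PV): X=535457.7085, Y=2474247.7171, Z=-5837921.8202
→ geod (Bowring, a=6378137.000): φ=-66.69685969°, λ=77.78879717°, h=3048.5175 m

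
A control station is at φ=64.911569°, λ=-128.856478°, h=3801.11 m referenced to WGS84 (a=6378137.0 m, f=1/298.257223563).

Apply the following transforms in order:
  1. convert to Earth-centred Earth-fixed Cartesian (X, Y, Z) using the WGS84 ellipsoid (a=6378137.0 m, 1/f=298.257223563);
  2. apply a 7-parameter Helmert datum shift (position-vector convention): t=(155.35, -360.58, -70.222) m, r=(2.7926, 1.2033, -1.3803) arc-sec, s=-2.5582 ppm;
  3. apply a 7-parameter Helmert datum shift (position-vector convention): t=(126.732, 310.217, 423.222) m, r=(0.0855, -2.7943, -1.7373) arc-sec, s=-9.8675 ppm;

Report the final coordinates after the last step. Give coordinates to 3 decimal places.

start: φ=64.911569°, λ=-128.856478°, h=3801.110 m
→ ECEF (a=6378137.000, f=1/298.257223563): X=-1702375.0109, Y=-2113058.8096, Z=5756978.7007
→ Helmert 7p (PV): X=-1702195.8614, Y=-2113480.5349, Z=5756875.0740
→ Helmert 7p (PV): X=-1702148.1225, Y=-2113137.5125, Z=5757217.5543

X=-1702148.122 m, Y=-2113137.513 m, Z=5757217.554 m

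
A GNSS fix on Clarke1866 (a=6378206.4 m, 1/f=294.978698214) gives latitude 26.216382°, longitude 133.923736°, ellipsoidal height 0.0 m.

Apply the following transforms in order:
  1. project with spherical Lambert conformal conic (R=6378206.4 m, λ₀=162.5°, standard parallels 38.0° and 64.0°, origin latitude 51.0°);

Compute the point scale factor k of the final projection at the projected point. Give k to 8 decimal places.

start: φ=26.216382°, λ=133.923736°, h=0.000 m
→ into lcc (λ₀=162.5°): φ=26.21638200°, λ−λ₀=-28.57626400°
scale k = 1.06320935

1.06320935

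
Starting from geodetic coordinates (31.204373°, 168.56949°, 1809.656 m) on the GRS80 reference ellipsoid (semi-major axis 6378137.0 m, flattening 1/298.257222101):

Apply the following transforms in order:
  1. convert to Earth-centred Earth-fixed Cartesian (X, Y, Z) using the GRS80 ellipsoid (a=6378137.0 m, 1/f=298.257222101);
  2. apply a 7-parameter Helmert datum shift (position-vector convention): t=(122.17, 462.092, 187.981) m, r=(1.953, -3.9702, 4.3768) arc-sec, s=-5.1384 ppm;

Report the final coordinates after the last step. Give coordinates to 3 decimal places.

start: φ=31.204373°, λ=168.569490°, h=1809.656 m
→ ECEF (a=6378137.000, f=1/298.257222101): X=-5353502.8943, Y=1082422.4944, Z=3286232.8565
→ Helmert 7p (PV): X=-5353439.4373, Y=1082734.3121, Z=3286311.1562

X=-5353439.437 m, Y=1082734.312 m, Z=3286311.156 m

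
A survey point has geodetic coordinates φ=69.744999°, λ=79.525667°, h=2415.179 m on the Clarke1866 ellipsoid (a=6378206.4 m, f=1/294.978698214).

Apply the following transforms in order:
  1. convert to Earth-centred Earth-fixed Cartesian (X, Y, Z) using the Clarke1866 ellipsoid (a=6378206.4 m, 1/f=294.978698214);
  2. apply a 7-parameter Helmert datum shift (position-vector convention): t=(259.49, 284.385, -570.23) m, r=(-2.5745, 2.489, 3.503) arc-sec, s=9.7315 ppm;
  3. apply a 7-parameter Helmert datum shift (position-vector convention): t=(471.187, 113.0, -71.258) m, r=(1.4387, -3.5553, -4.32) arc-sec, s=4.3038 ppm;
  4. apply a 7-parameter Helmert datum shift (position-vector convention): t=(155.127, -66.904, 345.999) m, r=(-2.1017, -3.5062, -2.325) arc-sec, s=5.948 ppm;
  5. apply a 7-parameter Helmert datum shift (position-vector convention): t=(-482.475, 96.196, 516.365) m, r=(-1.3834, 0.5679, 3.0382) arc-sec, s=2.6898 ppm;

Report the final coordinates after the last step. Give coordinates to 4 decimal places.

start: φ=69.744999°, λ=79.525667°, h=2415.179 m
→ ECEF (a=6378206.400, f=1/294.978698214): X=402779.8717, Y=2178652.0606, Z=5963331.6817
→ Helmert 7p (PV): X=403078.2412, Y=2179038.9199, Z=5962787.4303
→ Helmert 7p (PV): X=403494.0224, Y=2179111.2652, Z=5962763.9815
→ Helmert 7p (PV): X=403574.7534, Y=2179113.5313, Z=5963130.1021
→ Helmert 7p (PV): X=403077.6844, Y=2179261.5275, Z=5963646.7804

X=403077.6844 m, Y=2179261.5275 m, Z=5963646.7804 m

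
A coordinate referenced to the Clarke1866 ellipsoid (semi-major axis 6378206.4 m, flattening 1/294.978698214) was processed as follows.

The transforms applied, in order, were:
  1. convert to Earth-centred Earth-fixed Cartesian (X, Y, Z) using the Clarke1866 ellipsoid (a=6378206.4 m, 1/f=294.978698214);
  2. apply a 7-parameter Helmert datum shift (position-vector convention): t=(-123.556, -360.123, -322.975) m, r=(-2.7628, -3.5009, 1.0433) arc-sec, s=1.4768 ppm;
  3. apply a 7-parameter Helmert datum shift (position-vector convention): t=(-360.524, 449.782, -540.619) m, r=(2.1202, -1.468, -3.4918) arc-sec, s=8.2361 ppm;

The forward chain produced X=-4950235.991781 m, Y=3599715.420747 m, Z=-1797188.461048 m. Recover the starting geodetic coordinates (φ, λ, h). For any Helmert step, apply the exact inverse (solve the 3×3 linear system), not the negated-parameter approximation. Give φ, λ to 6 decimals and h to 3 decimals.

φ=-16.461454°, λ=143.974970°, h=1865.852 m

start: X=-4950235.9918, Y=3599715.4207, Z=-1797188.4610 m
→ Helmert⁻¹: X=-4949908.4160, Y=3599133.7318, Z=-1796634.8115
→ Helmert⁻¹: X=-4949789.8297, Y=3599537.6342, Z=-1796176.9580
→ geod (Bowring, a=6378206.400): φ=-16.46145400°, λ=143.97497000°, h=1865.8520 m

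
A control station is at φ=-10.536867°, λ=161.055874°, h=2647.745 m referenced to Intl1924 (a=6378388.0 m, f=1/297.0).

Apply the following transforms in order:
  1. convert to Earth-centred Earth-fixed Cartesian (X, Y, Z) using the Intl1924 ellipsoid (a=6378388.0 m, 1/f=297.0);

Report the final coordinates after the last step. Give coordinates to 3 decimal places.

start: φ=-10.536867°, λ=161.055874°, h=2647.745 m
→ ECEF (a=6378388.000, f=1/297.0): X=-5934305.2287, Y=2036874.1587, Z=-1159177.1897

X=-5934305.229 m, Y=2036874.159 m, Z=-1159177.190 m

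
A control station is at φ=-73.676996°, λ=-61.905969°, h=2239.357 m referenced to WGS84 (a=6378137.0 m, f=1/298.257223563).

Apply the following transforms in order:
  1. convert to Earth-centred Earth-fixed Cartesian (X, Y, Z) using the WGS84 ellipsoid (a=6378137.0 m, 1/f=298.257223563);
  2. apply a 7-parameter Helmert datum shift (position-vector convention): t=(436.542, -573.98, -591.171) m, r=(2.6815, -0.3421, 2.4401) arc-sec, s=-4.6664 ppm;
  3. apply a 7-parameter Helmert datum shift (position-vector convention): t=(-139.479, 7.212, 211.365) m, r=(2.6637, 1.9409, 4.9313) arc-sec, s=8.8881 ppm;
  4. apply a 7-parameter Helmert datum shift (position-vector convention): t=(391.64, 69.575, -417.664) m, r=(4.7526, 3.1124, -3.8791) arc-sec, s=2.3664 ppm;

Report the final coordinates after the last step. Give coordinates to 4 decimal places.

start: φ=-73.676996°, λ=-61.905969°, h=2239.357 m
→ ECEF (a=6378137.000, f=1/298.257223563): X=847076.5832, Y=-1586831.3197, Z=-6101053.6199
→ Helmert 7p (PV): X=847538.0632, Y=-1587308.5591, Z=-6101635.5452
→ Helmert 7p (PV): X=847386.6510, Y=-1587216.3953, Z=-6101506.8860
→ Helmert 7p (PV): X=847658.3784, Y=-1587025.9259, Z=-6101988.3467

X=847658.3784 m, Y=-1587025.9259 m, Z=-6101988.3467 m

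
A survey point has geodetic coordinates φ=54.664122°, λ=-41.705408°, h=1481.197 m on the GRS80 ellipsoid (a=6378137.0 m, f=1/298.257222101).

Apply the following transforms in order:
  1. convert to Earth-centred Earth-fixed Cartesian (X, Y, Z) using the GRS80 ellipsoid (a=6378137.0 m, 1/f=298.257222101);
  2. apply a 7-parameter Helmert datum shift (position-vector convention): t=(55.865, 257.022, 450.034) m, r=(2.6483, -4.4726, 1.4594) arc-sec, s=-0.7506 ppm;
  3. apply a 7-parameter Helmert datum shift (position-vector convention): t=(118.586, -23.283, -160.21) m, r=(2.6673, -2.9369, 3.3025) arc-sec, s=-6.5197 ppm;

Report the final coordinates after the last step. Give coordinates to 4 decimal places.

X=2760872.2883 m, Y=-2460110.8130 m, Z=5181344.0536 m

start: φ=54.664122°, λ=-41.705408°, h=1481.197 m
→ ECEF (a=6378137.000, f=1/298.257222101): X=2760847.2352, Y=-2460292.6492, Z=5181056.1261
→ Helmert 7p (PV): X=2760806.0906, Y=-2460080.7677, Z=5181530.5483
→ Helmert 7p (PV): X=2760872.2883, Y=-2460110.8130, Z=5181344.0536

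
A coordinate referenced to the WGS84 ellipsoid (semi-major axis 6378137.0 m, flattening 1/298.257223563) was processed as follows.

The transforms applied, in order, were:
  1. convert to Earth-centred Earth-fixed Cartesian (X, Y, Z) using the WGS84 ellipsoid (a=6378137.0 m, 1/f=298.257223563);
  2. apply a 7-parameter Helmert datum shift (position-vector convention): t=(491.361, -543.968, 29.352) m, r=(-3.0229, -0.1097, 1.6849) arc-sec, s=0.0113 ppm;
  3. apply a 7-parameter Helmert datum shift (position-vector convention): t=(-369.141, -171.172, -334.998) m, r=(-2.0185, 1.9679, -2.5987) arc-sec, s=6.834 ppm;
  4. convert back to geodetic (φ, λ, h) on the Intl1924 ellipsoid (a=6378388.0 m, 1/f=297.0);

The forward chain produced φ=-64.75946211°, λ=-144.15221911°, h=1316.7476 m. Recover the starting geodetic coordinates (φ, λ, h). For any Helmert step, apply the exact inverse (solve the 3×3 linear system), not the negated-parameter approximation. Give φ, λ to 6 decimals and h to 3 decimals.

φ=-64.761487°, λ=-144.167401°, h=1037.069 m

start: φ=-64.759462°, λ=-144.152219°, h=1316.748 m
→ ECEF (a=6378388.000, f=1/297.0): X=-2211202.4674, Y=-1597574.3781, Z=-5747645.5534
→ Helmert⁻¹: X=-2210743.2597, Y=-1597363.8994, Z=-5747308.0022
→ Helmert⁻¹: X=-2211250.6954, Y=-1596717.6205, Z=-5747359.5139
→ geod (Bowring, a=6378137.000): φ=-64.76148700°, λ=-144.16740100°, h=1037.0690 m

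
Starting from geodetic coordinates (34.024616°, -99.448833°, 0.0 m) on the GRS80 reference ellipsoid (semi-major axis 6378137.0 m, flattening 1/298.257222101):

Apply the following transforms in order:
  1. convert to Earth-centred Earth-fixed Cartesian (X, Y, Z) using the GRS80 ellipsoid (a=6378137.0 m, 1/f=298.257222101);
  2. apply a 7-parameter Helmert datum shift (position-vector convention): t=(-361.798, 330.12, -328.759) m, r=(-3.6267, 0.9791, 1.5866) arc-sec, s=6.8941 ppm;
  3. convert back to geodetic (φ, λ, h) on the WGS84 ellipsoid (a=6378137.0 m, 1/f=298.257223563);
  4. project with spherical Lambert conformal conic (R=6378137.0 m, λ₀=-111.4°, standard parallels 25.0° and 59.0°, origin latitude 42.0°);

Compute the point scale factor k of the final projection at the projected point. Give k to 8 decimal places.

0.96677324

start: φ=34.024616°, λ=-99.448833°, h=0.000 m
→ ECEF (a=6378137.000, f=1/298.257222101): X=-868726.3045, Y=-5219935.9638, Z=3548709.8986
→ Helmert 7p (PV): X=-869037.0941, Y=-5219586.1165, Z=3548501.5099
→ geod (Bowring, a=6378137.000): φ=34.02454237°, λ=-99.45277447°, h=-360.3257 m
→ into lcc (λ₀=-111.4°): φ=34.02454237°, λ−λ₀=11.94722553°
scale k = 0.96677324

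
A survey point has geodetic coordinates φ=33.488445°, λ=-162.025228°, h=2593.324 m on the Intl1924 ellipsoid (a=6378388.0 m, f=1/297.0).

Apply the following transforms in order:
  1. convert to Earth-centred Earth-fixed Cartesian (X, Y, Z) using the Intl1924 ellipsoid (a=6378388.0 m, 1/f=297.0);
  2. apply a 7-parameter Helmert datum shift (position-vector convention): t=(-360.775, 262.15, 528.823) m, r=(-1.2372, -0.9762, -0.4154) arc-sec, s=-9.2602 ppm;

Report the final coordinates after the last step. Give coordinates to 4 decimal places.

X=-5067499.8932 m, Y=-1643647.1878 m, Z=3501231.8481 m

start: φ=33.488445°, λ=-162.025228°, h=2593.324 m
→ ECEF (a=6378388.000, f=1/297.0): X=-5067166.1624, Y=-1643955.7637, Z=3500749.5636
→ Helmert 7p (PV): X=-5067499.8932, Y=-1643647.1878, Z=3501231.8481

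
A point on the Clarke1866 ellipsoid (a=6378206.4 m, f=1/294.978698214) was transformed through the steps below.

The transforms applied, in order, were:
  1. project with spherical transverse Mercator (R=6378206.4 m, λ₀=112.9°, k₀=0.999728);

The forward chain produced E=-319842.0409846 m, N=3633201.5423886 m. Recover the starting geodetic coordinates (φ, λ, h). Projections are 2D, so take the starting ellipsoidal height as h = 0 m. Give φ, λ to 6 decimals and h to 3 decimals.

start: E=-319842.0410, N=3633201.5424 m
→ tm⁻¹: φ=32.60001200°, λ=109.48944600°

φ=32.600012°, λ=109.489446°, h=0.000 m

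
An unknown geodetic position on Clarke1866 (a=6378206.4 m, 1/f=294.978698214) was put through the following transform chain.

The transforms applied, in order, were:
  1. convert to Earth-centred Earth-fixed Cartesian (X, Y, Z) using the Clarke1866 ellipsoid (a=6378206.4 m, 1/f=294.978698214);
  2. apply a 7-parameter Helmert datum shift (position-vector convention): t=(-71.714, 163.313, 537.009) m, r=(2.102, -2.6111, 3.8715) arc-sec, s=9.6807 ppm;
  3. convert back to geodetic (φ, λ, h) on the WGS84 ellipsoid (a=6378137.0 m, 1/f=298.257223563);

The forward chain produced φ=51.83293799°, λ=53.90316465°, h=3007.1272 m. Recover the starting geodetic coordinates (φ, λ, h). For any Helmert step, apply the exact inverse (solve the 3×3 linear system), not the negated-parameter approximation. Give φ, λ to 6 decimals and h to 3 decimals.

φ=51.831773°, λ=53.899548°, h=2544.989 m

start: φ=51.832938°, λ=53.903165°, h=3007.127 m
→ ECEF (a=6378137.000, f=1/298.257223563): X=2328003.4804, Y=3192860.0558, Z=4993702.1577
→ Helmert⁻¹: X=2328175.7893, Y=3192673.0198, Z=4993054.8037
→ geod (Bowring, a=6378206.400): φ=51.83177300°, λ=53.89954800°, h=2544.9890 m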